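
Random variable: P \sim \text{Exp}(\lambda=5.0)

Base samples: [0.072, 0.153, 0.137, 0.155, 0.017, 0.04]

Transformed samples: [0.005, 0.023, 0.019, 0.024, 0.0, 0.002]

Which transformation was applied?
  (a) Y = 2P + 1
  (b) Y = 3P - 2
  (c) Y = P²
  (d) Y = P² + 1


Checking option (c) Y = P²:
  P = 0.072 -> Y = 0.005 ✓
  P = 0.153 -> Y = 0.023 ✓
  P = 0.137 -> Y = 0.019 ✓
All samples match this transformation.

(c) P²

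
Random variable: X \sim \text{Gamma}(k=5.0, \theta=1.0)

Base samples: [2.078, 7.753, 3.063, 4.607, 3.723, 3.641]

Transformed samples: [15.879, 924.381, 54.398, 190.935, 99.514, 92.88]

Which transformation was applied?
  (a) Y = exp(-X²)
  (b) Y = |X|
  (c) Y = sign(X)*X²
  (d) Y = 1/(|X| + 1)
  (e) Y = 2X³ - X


Checking option (e) Y = 2X³ - X:
  X = 2.078 -> Y = 15.879 ✓
  X = 7.753 -> Y = 924.381 ✓
  X = 3.063 -> Y = 54.398 ✓
All samples match this transformation.

(e) 2X³ - X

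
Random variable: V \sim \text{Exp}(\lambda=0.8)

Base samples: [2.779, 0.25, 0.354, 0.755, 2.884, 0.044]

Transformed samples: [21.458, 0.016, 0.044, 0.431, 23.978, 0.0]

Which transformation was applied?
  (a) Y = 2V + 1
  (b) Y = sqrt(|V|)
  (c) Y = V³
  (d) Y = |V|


Checking option (c) Y = V³:
  V = 2.779 -> Y = 21.458 ✓
  V = 0.25 -> Y = 0.016 ✓
  V = 0.354 -> Y = 0.044 ✓
All samples match this transformation.

(c) V³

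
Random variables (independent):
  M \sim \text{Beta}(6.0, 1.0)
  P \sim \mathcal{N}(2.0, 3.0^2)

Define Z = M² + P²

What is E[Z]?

E[Z] = E[M²] + E[P²]
E[M²] = Var(M) + E[M]² = 0.015306122 + 0.73469388 = 0.75
E[P²] = Var(P) + E[P]² = 9 + 4 = 13
E[Z] = 0.75 + 13 = 13.75

13.75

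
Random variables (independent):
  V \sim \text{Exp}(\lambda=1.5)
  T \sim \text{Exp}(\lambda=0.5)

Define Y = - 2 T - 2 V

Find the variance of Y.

For independent RVs: Var(aX + bY) = a²Var(X) + b²Var(Y)
Var(V) = 0.44444444
Var(T) = 4
Var(Y) = (-2)²*0.44444444 + (-2)²*4
= 4*0.44444444 + 4*4 = 17.777778

17.777778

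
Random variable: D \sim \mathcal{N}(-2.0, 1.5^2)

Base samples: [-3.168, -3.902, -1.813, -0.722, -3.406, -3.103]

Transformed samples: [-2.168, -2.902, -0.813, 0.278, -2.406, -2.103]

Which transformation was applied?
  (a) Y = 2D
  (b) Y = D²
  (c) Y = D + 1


Checking option (c) Y = D + 1:
  D = -3.168 -> Y = -2.168 ✓
  D = -3.902 -> Y = -2.902 ✓
  D = -1.813 -> Y = -0.813 ✓
All samples match this transformation.

(c) D + 1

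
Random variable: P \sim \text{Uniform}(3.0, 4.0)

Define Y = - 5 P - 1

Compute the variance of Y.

For Y = aP + b: Var(Y) = a² * Var(P)
Var(P) = (4 - 3)^2/12 = 0.083333333
Var(Y) = (-5)² * 0.083333333 = 25 * 0.083333333 = 2.0833333

2.0833333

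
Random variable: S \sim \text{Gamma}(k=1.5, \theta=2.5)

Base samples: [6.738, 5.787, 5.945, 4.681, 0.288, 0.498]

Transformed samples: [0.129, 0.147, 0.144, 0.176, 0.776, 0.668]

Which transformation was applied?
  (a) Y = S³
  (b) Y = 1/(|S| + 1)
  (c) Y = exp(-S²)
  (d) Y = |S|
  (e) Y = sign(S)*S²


Checking option (b) Y = 1/(|S| + 1):
  S = 6.738 -> Y = 0.129 ✓
  S = 5.787 -> Y = 0.147 ✓
  S = 5.945 -> Y = 0.144 ✓
All samples match this transformation.

(b) 1/(|S| + 1)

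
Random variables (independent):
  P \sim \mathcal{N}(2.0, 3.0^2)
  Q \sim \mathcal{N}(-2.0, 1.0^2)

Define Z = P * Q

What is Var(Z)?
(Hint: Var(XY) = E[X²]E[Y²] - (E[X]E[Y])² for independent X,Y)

Var(XY) = E[X²]E[Y²] - (E[X]E[Y])²
E[P] = 2, Var(P) = 9
E[Q] = -2, Var(Q) = 1
E[P²] = 9 + 2² = 13
E[Q²] = 1 + (-2)² = 5
Var(Z) = 13*5 - (2*(-2))²
= 65 - 16 = 49

49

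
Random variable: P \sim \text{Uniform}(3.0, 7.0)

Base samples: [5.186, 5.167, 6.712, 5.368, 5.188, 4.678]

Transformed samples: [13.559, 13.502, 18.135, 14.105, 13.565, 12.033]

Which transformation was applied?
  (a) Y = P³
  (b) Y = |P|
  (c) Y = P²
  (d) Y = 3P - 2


Checking option (d) Y = 3P - 2:
  P = 5.186 -> Y = 13.559 ✓
  P = 5.167 -> Y = 13.502 ✓
  P = 6.712 -> Y = 18.135 ✓
All samples match this transformation.

(d) 3P - 2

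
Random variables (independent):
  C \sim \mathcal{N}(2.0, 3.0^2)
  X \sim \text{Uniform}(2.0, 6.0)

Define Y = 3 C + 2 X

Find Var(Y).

For independent RVs: Var(aX + bY) = a²Var(X) + b²Var(Y)
Var(C) = 9
Var(X) = 1.3333333
Var(Y) = 3²*9 + 2²*1.3333333
= 9*9 + 4*1.3333333 = 86.333333

86.333333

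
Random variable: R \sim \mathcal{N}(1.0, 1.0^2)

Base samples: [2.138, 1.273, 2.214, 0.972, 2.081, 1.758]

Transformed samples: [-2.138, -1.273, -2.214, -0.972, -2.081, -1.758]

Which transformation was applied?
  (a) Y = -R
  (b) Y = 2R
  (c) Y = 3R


Checking option (a) Y = -R:
  R = 2.138 -> Y = -2.138 ✓
  R = 1.273 -> Y = -1.273 ✓
  R = 2.214 -> Y = -2.214 ✓
All samples match this transformation.

(a) -R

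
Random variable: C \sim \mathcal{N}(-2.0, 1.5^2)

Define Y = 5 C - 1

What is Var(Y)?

For Y = aC + b: Var(Y) = a² * Var(C)
Var(C) = 1.5^2 = 2.25
Var(Y) = 5² * 2.25 = 25 * 2.25 = 56.25

56.25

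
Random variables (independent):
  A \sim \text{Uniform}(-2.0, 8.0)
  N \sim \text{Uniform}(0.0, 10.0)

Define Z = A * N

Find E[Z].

For independent RVs: E[XY] = E[X]*E[Y]
E[A] = 3
E[N] = 5
E[Z] = 3 * 5 = 15

15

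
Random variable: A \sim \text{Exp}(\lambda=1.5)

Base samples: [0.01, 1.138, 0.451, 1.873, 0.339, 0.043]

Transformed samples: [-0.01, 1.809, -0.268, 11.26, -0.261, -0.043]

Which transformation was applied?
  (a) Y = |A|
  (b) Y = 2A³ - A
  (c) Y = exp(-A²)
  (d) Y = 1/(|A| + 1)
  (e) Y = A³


Checking option (b) Y = 2A³ - A:
  A = 0.01 -> Y = -0.01 ✓
  A = 1.138 -> Y = 1.809 ✓
  A = 0.451 -> Y = -0.268 ✓
All samples match this transformation.

(b) 2A³ - A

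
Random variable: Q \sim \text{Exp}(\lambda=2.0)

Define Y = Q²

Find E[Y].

E[Q²] = Var(Q) + (E[Q])² = 0.25 + 0.25 = 0.5

0.5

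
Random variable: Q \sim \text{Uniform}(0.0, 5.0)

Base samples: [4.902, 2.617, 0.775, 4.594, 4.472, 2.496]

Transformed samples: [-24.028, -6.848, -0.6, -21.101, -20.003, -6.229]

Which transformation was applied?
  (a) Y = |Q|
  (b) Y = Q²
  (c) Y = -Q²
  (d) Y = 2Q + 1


Checking option (c) Y = -Q²:
  Q = 4.902 -> Y = -24.028 ✓
  Q = 2.617 -> Y = -6.848 ✓
  Q = 0.775 -> Y = -0.6 ✓
All samples match this transformation.

(c) -Q²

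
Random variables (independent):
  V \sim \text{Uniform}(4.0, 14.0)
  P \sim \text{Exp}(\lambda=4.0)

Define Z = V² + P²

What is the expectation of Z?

E[Z] = E[V²] + E[P²]
E[V²] = Var(V) + E[V]² = 8.3333333 + 81 = 89.333333
E[P²] = Var(P) + E[P]² = 0.0625 + 0.0625 = 0.125
E[Z] = 89.333333 + 0.125 = 89.458333

89.458333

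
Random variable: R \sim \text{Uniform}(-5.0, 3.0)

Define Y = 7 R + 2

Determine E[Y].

For Y = 7R + 2:
E[Y] = 7 * E[R] + 2
E[R] = (-5 + 3)/2 = -1
E[Y] = 7 * (-1) + 2 = -5

-5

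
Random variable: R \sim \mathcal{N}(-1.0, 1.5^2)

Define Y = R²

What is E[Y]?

Using E[X²] = Var(X) + (E[X])²:
E[R] = -1
Var(R) = 1.5^2 = 2.25
E[R²] = 2.25 + (-1)² = 2.25 + 1 = 3.25

3.25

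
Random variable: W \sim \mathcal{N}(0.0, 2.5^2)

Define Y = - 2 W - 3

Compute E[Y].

For Y = -2W - 3:
E[Y] = -2 * E[W] - 3
E[W] = 0.0 = 0
E[Y] = -2 * 0 - 3 = -3

-3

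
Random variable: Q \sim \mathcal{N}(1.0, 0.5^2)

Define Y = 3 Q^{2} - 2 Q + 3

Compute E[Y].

E[Y] = 3*E[Q²] - 2*E[Q] + 3
E[Q] = 1
E[Q²] = Var(Q) + (E[Q])² = 0.25 + 1 = 1.25
E[Y] = 3*1.25 - 2*1 + 3 = 4.75

4.75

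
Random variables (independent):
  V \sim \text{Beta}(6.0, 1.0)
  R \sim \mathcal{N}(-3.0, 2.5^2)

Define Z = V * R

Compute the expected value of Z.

For independent RVs: E[XY] = E[X]*E[Y]
E[V] = 0.85714286
E[R] = -3
E[Z] = 0.85714286 * (-3) = -2.5714286

-2.5714286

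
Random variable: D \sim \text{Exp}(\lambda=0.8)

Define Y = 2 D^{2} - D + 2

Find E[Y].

E[Y] = 2*E[D²] - 1*E[D] + 2
E[D] = 1.25
E[D²] = Var(D) + (E[D])² = 1.5625 + 1.5625 = 3.125
E[Y] = 2*3.125 - 1*1.25 + 2 = 7

7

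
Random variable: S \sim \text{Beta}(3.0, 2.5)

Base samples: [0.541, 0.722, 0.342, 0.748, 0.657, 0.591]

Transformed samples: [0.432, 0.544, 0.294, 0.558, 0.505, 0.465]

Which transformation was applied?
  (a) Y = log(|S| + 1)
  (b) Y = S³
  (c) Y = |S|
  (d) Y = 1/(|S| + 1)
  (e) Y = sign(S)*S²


Checking option (a) Y = log(|S| + 1):
  S = 0.541 -> Y = 0.432 ✓
  S = 0.722 -> Y = 0.544 ✓
  S = 0.342 -> Y = 0.294 ✓
All samples match this transformation.

(a) log(|S| + 1)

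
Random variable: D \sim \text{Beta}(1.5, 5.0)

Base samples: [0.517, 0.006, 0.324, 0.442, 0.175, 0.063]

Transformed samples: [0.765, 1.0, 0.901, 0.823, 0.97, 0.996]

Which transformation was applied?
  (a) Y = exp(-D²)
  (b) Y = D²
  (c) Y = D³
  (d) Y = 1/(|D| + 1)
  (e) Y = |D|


Checking option (a) Y = exp(-D²):
  D = 0.517 -> Y = 0.765 ✓
  D = 0.006 -> Y = 1.0 ✓
  D = 0.324 -> Y = 0.901 ✓
All samples match this transformation.

(a) exp(-D²)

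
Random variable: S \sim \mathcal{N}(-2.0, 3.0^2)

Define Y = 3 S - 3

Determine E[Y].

For Y = 3S - 3:
E[Y] = 3 * E[S] - 3
E[S] = -2.0 = -2
E[Y] = 3 * (-2) - 3 = -9

-9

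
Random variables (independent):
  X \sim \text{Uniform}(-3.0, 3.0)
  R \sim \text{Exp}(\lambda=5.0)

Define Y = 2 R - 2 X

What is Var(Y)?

For independent RVs: Var(aX + bY) = a²Var(X) + b²Var(Y)
Var(X) = 3
Var(R) = 0.04
Var(Y) = (-2)²*3 + 2²*0.04
= 4*3 + 4*0.04 = 12.16

12.16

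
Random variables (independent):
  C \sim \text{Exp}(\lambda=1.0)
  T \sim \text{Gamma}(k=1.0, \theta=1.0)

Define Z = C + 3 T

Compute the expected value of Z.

E[Z] = 1*E[C] + 3*E[T]
E[C] = 1
E[T] = 1
E[Z] = 1*1 + 3*1 = 4

4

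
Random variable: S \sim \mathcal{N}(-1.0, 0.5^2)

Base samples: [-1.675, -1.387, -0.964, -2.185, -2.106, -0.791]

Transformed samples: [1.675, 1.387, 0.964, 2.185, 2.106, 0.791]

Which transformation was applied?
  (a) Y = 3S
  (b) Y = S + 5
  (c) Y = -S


Checking option (c) Y = -S:
  S = -1.675 -> Y = 1.675 ✓
  S = -1.387 -> Y = 1.387 ✓
  S = -0.964 -> Y = 0.964 ✓
All samples match this transformation.

(c) -S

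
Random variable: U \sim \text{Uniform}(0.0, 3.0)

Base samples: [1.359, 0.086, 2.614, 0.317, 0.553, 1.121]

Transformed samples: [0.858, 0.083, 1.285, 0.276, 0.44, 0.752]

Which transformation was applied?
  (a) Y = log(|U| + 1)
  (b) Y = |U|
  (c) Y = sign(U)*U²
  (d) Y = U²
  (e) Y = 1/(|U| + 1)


Checking option (a) Y = log(|U| + 1):
  U = 1.359 -> Y = 0.858 ✓
  U = 0.086 -> Y = 0.083 ✓
  U = 2.614 -> Y = 1.285 ✓
All samples match this transformation.

(a) log(|U| + 1)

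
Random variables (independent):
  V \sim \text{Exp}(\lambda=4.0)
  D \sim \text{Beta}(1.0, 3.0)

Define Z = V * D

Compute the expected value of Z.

For independent RVs: E[XY] = E[X]*E[Y]
E[V] = 0.25
E[D] = 0.25
E[Z] = 0.25 * 0.25 = 0.0625

0.0625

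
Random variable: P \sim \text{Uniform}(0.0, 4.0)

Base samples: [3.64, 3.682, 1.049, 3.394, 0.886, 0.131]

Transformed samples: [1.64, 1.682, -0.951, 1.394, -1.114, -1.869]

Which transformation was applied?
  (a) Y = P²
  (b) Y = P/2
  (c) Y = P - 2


Checking option (c) Y = P - 2:
  P = 3.64 -> Y = 1.64 ✓
  P = 3.682 -> Y = 1.682 ✓
  P = 1.049 -> Y = -0.951 ✓
All samples match this transformation.

(c) P - 2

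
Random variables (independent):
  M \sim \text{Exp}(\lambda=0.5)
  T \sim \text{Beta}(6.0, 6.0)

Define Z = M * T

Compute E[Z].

For independent RVs: E[XY] = E[X]*E[Y]
E[M] = 2
E[T] = 0.5
E[Z] = 2 * 0.5 = 1

1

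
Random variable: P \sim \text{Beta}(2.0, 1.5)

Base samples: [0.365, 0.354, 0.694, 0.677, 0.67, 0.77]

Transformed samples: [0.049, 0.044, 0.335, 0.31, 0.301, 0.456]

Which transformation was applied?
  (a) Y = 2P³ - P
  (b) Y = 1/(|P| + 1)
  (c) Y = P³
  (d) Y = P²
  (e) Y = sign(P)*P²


Checking option (c) Y = P³:
  P = 0.365 -> Y = 0.049 ✓
  P = 0.354 -> Y = 0.044 ✓
  P = 0.694 -> Y = 0.335 ✓
All samples match this transformation.

(c) P³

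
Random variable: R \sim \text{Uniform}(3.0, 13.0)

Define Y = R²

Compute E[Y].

E[R²] = Var(R) + (E[R])² = 8.3333333 + 64 = 72.333333

72.333333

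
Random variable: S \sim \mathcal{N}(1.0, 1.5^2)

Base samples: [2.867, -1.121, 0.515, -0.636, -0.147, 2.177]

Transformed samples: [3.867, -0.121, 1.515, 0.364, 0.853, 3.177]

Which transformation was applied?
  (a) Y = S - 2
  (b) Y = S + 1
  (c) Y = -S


Checking option (b) Y = S + 1:
  S = 2.867 -> Y = 3.867 ✓
  S = -1.121 -> Y = -0.121 ✓
  S = 0.515 -> Y = 1.515 ✓
All samples match this transformation.

(b) S + 1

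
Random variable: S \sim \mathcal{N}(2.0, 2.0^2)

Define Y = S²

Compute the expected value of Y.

Using E[X²] = Var(X) + (E[X])²:
E[S] = 2
Var(S) = 2.0^2 = 4
E[S²] = 4 + 2² = 4 + 4 = 8

8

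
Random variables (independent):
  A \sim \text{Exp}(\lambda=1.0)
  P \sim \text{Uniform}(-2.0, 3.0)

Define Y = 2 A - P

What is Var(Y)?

For independent RVs: Var(aX + bY) = a²Var(X) + b²Var(Y)
Var(A) = 1
Var(P) = 2.0833333
Var(Y) = 2²*1 + (-1)²*2.0833333
= 4*1 + 1*2.0833333 = 6.0833333

6.0833333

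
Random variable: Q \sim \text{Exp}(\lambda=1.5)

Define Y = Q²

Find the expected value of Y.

E[Q²] = Var(Q) + (E[Q])² = 0.44444444 + 0.44444444 = 0.88888889

0.88888889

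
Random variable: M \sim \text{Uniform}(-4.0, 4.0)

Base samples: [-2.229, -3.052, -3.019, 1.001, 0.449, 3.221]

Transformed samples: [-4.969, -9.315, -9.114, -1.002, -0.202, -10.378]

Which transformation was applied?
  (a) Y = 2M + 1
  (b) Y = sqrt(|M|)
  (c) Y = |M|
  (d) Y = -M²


Checking option (d) Y = -M²:
  M = -2.229 -> Y = -4.969 ✓
  M = -3.052 -> Y = -9.315 ✓
  M = -3.019 -> Y = -9.114 ✓
All samples match this transformation.

(d) -M²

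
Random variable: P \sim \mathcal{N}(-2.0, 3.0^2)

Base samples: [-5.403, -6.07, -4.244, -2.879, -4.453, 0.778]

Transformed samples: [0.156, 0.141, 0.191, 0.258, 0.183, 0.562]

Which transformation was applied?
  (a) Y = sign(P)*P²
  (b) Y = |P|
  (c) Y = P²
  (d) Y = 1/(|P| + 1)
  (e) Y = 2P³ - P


Checking option (d) Y = 1/(|P| + 1):
  P = -5.403 -> Y = 0.156 ✓
  P = -6.07 -> Y = 0.141 ✓
  P = -4.244 -> Y = 0.191 ✓
All samples match this transformation.

(d) 1/(|P| + 1)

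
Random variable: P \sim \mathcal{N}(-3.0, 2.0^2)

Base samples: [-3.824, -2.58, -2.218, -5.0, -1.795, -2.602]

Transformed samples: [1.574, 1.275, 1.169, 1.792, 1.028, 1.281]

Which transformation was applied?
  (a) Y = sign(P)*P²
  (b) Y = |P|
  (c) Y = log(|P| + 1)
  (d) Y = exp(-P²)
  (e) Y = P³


Checking option (c) Y = log(|P| + 1):
  P = -3.824 -> Y = 1.574 ✓
  P = -2.58 -> Y = 1.275 ✓
  P = -2.218 -> Y = 1.169 ✓
All samples match this transformation.

(c) log(|P| + 1)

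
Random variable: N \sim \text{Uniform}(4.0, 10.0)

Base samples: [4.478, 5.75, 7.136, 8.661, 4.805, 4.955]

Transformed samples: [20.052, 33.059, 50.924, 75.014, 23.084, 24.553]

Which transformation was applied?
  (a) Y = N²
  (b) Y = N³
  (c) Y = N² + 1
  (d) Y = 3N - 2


Checking option (a) Y = N²:
  N = 4.478 -> Y = 20.052 ✓
  N = 5.75 -> Y = 33.059 ✓
  N = 7.136 -> Y = 50.924 ✓
All samples match this transformation.

(a) N²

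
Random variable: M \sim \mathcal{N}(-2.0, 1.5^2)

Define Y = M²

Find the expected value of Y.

Using E[X²] = Var(X) + (E[X])²:
E[M] = -2
Var(M) = 1.5^2 = 2.25
E[M²] = 2.25 + (-2)² = 2.25 + 4 = 6.25

6.25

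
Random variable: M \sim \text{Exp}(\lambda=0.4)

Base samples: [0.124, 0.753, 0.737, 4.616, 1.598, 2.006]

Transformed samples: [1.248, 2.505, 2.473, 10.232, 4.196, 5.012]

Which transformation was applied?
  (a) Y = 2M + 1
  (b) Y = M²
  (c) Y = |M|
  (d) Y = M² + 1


Checking option (a) Y = 2M + 1:
  M = 0.124 -> Y = 1.248 ✓
  M = 0.753 -> Y = 2.505 ✓
  M = 0.737 -> Y = 2.473 ✓
All samples match this transformation.

(a) 2M + 1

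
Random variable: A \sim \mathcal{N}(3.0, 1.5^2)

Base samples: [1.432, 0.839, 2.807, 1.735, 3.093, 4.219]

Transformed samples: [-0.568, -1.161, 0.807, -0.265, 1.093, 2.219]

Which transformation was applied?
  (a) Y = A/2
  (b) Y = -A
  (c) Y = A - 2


Checking option (c) Y = A - 2:
  A = 1.432 -> Y = -0.568 ✓
  A = 0.839 -> Y = -1.161 ✓
  A = 2.807 -> Y = 0.807 ✓
All samples match this transformation.

(c) A - 2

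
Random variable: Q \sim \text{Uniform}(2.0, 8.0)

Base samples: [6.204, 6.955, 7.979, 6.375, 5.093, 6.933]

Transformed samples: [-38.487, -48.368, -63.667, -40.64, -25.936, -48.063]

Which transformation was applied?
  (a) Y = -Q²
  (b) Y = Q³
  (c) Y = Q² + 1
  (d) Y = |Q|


Checking option (a) Y = -Q²:
  Q = 6.204 -> Y = -38.487 ✓
  Q = 6.955 -> Y = -48.368 ✓
  Q = 7.979 -> Y = -63.667 ✓
All samples match this transformation.

(a) -Q²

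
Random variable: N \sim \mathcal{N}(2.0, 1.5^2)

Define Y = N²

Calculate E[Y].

E[N²] = Var(N) + (E[N])² = 2.25 + 4 = 6.25

6.25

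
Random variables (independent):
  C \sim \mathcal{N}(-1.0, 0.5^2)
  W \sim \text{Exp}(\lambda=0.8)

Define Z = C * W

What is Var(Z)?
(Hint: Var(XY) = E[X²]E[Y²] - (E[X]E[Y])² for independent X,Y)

Var(XY) = E[X²]E[Y²] - (E[X]E[Y])²
E[C] = -1, Var(C) = 0.25
E[W] = 1.25, Var(W) = 1.5625
E[C²] = 0.25 + (-1)² = 1.25
E[W²] = 1.5625 + 1.25² = 3.125
Var(Z) = 1.25*3.125 - (-1*1.25)²
= 3.90625 - 1.5625 = 2.34375

2.34375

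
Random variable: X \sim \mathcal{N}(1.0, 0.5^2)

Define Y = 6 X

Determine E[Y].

For Y = 6X:
E[Y] = 6 * E[X]
E[X] = 1.0 = 1
E[Y] = 6 * 1 = 6

6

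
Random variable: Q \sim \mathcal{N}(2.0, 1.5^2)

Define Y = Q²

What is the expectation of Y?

Using E[X²] = Var(X) + (E[X])²:
E[Q] = 2
Var(Q) = 1.5^2 = 2.25
E[Q²] = 2.25 + 2² = 2.25 + 4 = 6.25

6.25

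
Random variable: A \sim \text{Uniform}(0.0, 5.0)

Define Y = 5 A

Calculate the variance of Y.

For Y = aA + b: Var(Y) = a² * Var(A)
Var(A) = (5 - 0)^2/12 = 2.0833333
Var(Y) = 5² * 2.0833333 = 25 * 2.0833333 = 52.083333

52.083333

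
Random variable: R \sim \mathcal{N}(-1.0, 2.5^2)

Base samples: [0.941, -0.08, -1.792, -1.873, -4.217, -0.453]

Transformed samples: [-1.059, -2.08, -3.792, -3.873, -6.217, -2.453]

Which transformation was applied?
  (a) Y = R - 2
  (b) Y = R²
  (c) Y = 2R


Checking option (a) Y = R - 2:
  R = 0.941 -> Y = -1.059 ✓
  R = -0.08 -> Y = -2.08 ✓
  R = -1.792 -> Y = -3.792 ✓
All samples match this transformation.

(a) R - 2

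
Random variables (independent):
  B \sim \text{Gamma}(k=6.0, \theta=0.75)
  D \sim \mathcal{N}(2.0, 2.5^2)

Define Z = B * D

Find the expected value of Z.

For independent RVs: E[XY] = E[X]*E[Y]
E[B] = 4.5
E[D] = 2
E[Z] = 4.5 * 2 = 9

9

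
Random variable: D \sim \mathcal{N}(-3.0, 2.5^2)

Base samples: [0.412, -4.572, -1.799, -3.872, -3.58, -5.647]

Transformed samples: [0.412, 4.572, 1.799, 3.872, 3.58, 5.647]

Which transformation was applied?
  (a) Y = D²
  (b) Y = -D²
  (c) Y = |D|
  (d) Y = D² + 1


Checking option (c) Y = |D|:
  D = 0.412 -> Y = 0.412 ✓
  D = -4.572 -> Y = 4.572 ✓
  D = -1.799 -> Y = 1.799 ✓
All samples match this transformation.

(c) |D|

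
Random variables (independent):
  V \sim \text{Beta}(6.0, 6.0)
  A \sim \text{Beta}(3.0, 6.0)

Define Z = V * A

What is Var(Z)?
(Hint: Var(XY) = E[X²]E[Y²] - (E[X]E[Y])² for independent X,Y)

Var(XY) = E[X²]E[Y²] - (E[X]E[Y])²
E[V] = 0.5, Var(V) = 0.019230769
E[A] = 0.33333333, Var(A) = 0.022222222
E[V²] = 0.019230769 + 0.5² = 0.26923077
E[A²] = 0.022222222 + 0.33333333² = 0.13333333
Var(Z) = 0.26923077*0.13333333 - (0.5*0.33333333)²
= 0.035897436 - 0.027777778 = 0.0081196581

0.0081196581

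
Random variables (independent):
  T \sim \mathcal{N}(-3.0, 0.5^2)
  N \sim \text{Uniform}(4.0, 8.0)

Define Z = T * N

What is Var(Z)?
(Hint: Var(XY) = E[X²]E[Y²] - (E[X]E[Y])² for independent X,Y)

Var(XY) = E[X²]E[Y²] - (E[X]E[Y])²
E[T] = -3, Var(T) = 0.25
E[N] = 6, Var(N) = 1.3333333
E[T²] = 0.25 + (-3)² = 9.25
E[N²] = 1.3333333 + 6² = 37.333333
Var(Z) = 9.25*37.333333 - (-3*6)²
= 345.33333 - 324 = 21.333333

21.333333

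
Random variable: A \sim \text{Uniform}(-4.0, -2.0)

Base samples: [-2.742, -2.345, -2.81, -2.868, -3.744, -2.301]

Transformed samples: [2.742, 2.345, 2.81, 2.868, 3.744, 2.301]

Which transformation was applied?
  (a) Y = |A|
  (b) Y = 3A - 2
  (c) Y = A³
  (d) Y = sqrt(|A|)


Checking option (a) Y = |A|:
  A = -2.742 -> Y = 2.742 ✓
  A = -2.345 -> Y = 2.345 ✓
  A = -2.81 -> Y = 2.81 ✓
All samples match this transformation.

(a) |A|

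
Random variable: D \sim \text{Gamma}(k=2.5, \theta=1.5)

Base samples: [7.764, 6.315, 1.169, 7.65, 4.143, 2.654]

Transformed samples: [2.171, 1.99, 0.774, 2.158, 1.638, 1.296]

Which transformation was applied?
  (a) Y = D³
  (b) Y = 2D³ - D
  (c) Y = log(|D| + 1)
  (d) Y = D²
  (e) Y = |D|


Checking option (c) Y = log(|D| + 1):
  D = 7.764 -> Y = 2.171 ✓
  D = 6.315 -> Y = 1.99 ✓
  D = 1.169 -> Y = 0.774 ✓
All samples match this transformation.

(c) log(|D| + 1)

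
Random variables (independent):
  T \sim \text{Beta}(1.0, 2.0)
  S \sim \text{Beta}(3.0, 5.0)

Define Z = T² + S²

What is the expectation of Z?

E[Z] = E[T²] + E[S²]
E[T²] = Var(T) + E[T]² = 0.055555556 + 0.11111111 = 0.16666667
E[S²] = Var(S) + E[S]² = 0.026041667 + 0.140625 = 0.16666667
E[Z] = 0.16666667 + 0.16666667 = 0.33333333

0.33333333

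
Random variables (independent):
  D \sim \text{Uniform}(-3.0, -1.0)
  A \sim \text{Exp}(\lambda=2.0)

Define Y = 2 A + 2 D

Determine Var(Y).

For independent RVs: Var(aX + bY) = a²Var(X) + b²Var(Y)
Var(D) = 0.33333333
Var(A) = 0.25
Var(Y) = 2²*0.33333333 + 2²*0.25
= 4*0.33333333 + 4*0.25 = 2.3333333

2.3333333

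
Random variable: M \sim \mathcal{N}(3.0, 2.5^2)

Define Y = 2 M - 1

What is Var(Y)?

For Y = aM + b: Var(Y) = a² * Var(M)
Var(M) = 2.5^2 = 6.25
Var(Y) = 2² * 6.25 = 4 * 6.25 = 25

25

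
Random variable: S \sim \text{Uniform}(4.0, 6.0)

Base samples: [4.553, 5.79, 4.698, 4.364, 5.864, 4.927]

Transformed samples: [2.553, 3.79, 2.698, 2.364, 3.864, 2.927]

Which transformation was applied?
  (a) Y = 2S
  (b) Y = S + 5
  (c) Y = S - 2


Checking option (c) Y = S - 2:
  S = 4.553 -> Y = 2.553 ✓
  S = 5.79 -> Y = 3.79 ✓
  S = 4.698 -> Y = 2.698 ✓
All samples match this transformation.

(c) S - 2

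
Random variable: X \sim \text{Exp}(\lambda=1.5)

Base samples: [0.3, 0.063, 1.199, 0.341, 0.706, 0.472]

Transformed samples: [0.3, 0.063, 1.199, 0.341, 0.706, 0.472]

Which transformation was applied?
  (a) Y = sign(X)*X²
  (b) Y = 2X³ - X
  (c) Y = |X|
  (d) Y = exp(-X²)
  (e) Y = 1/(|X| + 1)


Checking option (c) Y = |X|:
  X = 0.3 -> Y = 0.3 ✓
  X = 0.063 -> Y = 0.063 ✓
  X = 1.199 -> Y = 1.199 ✓
All samples match this transformation.

(c) |X|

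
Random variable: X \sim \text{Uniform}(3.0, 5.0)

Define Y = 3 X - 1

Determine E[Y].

For Y = 3X - 1:
E[Y] = 3 * E[X] - 1
E[X] = (3 + 5)/2 = 4
E[Y] = 3 * 4 - 1 = 11

11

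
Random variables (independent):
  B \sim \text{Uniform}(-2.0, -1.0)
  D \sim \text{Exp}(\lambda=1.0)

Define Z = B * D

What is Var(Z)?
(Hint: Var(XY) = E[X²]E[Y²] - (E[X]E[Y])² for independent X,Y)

Var(XY) = E[X²]E[Y²] - (E[X]E[Y])²
E[B] = -1.5, Var(B) = 0.083333333
E[D] = 1, Var(D) = 1
E[B²] = 0.083333333 + (-1.5)² = 2.3333333
E[D²] = 1 + 1² = 2
Var(Z) = 2.3333333*2 - (-1.5*1)²
= 4.6666667 - 2.25 = 2.4166667

2.4166667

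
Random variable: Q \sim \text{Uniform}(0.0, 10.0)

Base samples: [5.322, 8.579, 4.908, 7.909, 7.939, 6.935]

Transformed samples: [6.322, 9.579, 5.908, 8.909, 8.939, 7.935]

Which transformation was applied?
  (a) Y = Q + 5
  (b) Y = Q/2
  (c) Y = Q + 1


Checking option (c) Y = Q + 1:
  Q = 5.322 -> Y = 6.322 ✓
  Q = 8.579 -> Y = 9.579 ✓
  Q = 4.908 -> Y = 5.908 ✓
All samples match this transformation.

(c) Q + 1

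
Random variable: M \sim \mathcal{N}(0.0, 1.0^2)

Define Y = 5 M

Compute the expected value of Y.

For Y = 5M:
E[Y] = 5 * E[M]
E[M] = 0.0 = 0
E[Y] = 5 * 0 = 0

0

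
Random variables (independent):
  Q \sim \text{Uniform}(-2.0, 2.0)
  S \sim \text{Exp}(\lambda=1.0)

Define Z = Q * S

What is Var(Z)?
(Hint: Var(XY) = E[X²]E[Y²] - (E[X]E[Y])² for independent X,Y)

Var(XY) = E[X²]E[Y²] - (E[X]E[Y])²
E[Q] = 0, Var(Q) = 1.3333333
E[S] = 1, Var(S) = 1
E[Q²] = 1.3333333 + 0² = 1.3333333
E[S²] = 1 + 1² = 2
Var(Z) = 1.3333333*2 - (0*1)²
= 2.6666667 - 0 = 2.6666667

2.6666667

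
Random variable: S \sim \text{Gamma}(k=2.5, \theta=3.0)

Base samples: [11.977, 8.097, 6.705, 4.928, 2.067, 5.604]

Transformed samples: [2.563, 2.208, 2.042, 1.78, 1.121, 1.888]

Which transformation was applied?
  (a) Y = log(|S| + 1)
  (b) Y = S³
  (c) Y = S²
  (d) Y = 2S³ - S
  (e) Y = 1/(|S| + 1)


Checking option (a) Y = log(|S| + 1):
  S = 11.977 -> Y = 2.563 ✓
  S = 8.097 -> Y = 2.208 ✓
  S = 6.705 -> Y = 2.042 ✓
All samples match this transformation.

(a) log(|S| + 1)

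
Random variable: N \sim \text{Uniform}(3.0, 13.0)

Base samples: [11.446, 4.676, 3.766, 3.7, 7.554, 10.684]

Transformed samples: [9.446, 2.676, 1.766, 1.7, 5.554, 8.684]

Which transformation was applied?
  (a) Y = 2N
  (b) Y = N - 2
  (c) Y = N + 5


Checking option (b) Y = N - 2:
  N = 11.446 -> Y = 9.446 ✓
  N = 4.676 -> Y = 2.676 ✓
  N = 3.766 -> Y = 1.766 ✓
All samples match this transformation.

(b) N - 2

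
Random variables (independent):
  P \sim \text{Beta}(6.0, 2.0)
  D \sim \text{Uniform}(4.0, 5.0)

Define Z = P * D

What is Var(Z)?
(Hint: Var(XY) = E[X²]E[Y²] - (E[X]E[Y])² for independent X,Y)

Var(XY) = E[X²]E[Y²] - (E[X]E[Y])²
E[P] = 0.75, Var(P) = 0.020833333
E[D] = 4.5, Var(D) = 0.083333333
E[P²] = 0.020833333 + 0.75² = 0.58333333
E[D²] = 0.083333333 + 4.5² = 20.333333
Var(Z) = 0.58333333*20.333333 - (0.75*4.5)²
= 11.861111 - 11.390625 = 0.47048611

0.47048611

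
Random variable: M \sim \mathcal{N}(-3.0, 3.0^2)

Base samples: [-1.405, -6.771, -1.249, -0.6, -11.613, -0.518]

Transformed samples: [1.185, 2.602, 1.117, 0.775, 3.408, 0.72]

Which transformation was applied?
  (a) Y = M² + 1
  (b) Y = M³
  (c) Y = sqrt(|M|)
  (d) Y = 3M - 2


Checking option (c) Y = sqrt(|M|):
  M = -1.405 -> Y = 1.185 ✓
  M = -6.771 -> Y = 2.602 ✓
  M = -1.249 -> Y = 1.117 ✓
All samples match this transformation.

(c) sqrt(|M|)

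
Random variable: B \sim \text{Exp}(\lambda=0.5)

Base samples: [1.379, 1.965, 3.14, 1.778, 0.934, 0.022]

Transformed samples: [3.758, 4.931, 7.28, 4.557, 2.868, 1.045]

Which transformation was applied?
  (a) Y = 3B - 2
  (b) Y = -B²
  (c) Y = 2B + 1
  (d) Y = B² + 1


Checking option (c) Y = 2B + 1:
  B = 1.379 -> Y = 3.758 ✓
  B = 1.965 -> Y = 4.931 ✓
  B = 3.14 -> Y = 7.28 ✓
All samples match this transformation.

(c) 2B + 1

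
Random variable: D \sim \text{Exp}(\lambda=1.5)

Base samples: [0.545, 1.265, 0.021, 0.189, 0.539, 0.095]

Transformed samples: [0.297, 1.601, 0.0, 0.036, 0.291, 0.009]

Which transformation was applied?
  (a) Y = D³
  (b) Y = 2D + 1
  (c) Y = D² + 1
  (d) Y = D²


Checking option (d) Y = D²:
  D = 0.545 -> Y = 0.297 ✓
  D = 1.265 -> Y = 1.601 ✓
  D = 0.021 -> Y = 0.0 ✓
All samples match this transformation.

(d) D²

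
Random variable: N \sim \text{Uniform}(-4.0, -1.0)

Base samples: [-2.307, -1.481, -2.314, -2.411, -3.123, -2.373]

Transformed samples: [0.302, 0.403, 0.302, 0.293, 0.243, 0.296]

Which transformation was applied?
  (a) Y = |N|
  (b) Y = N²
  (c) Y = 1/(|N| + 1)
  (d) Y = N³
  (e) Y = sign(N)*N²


Checking option (c) Y = 1/(|N| + 1):
  N = -2.307 -> Y = 0.302 ✓
  N = -1.481 -> Y = 0.403 ✓
  N = -2.314 -> Y = 0.302 ✓
All samples match this transformation.

(c) 1/(|N| + 1)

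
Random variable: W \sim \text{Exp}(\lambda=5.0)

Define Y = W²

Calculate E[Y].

E[W²] = Var(W) + (E[W])² = 0.04 + 0.04 = 0.08

0.08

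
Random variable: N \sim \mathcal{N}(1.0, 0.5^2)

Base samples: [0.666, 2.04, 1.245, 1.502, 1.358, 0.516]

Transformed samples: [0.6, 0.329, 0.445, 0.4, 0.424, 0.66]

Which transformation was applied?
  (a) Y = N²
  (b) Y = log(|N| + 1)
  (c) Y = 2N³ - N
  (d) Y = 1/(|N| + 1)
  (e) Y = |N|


Checking option (d) Y = 1/(|N| + 1):
  N = 0.666 -> Y = 0.6 ✓
  N = 2.04 -> Y = 0.329 ✓
  N = 1.245 -> Y = 0.445 ✓
All samples match this transformation.

(d) 1/(|N| + 1)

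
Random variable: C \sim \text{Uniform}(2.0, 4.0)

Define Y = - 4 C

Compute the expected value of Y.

For Y = -4C:
E[Y] = -4 * E[C]
E[C] = (2 + 4)/2 = 3
E[Y] = -4 * 3 = -12

-12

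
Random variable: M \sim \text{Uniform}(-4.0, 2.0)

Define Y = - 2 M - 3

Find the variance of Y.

For Y = aM + b: Var(Y) = a² * Var(M)
Var(M) = (2 + 4)^2/12 = 3
Var(Y) = (-2)² * 3 = 4 * 3 = 12

12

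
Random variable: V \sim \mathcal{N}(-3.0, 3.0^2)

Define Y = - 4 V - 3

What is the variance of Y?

For Y = aV + b: Var(Y) = a² * Var(V)
Var(V) = 3.0^2 = 9
Var(Y) = (-4)² * 9 = 16 * 9 = 144

144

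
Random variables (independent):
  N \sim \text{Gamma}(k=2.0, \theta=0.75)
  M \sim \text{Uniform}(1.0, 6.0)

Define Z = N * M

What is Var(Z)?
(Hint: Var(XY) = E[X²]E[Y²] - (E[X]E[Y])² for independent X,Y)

Var(XY) = E[X²]E[Y²] - (E[X]E[Y])²
E[N] = 1.5, Var(N) = 1.125
E[M] = 3.5, Var(M) = 2.0833333
E[N²] = 1.125 + 1.5² = 3.375
E[M²] = 2.0833333 + 3.5² = 14.333333
Var(Z) = 3.375*14.333333 - (1.5*3.5)²
= 48.375 - 27.5625 = 20.8125

20.8125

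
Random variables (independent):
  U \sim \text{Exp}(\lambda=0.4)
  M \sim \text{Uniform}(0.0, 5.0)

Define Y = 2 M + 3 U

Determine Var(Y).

For independent RVs: Var(aX + bY) = a²Var(X) + b²Var(Y)
Var(U) = 6.25
Var(M) = 2.0833333
Var(Y) = 3²*6.25 + 2²*2.0833333
= 9*6.25 + 4*2.0833333 = 64.583333

64.583333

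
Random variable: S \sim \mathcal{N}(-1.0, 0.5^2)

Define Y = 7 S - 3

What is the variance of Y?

For Y = aS + b: Var(Y) = a² * Var(S)
Var(S) = 0.5^2 = 0.25
Var(Y) = 7² * 0.25 = 49 * 0.25 = 12.25

12.25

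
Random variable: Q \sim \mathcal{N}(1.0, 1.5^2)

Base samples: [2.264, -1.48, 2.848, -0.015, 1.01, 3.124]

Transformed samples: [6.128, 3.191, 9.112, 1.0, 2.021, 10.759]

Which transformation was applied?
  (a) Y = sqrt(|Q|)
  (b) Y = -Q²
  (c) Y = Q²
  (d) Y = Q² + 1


Checking option (d) Y = Q² + 1:
  Q = 2.264 -> Y = 6.128 ✓
  Q = -1.48 -> Y = 3.191 ✓
  Q = 2.848 -> Y = 9.112 ✓
All samples match this transformation.

(d) Q² + 1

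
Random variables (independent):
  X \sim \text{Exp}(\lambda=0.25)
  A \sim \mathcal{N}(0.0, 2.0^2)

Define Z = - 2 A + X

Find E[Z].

E[Z] = 1*E[X] - 2*E[A]
E[X] = 4
E[A] = 0
E[Z] = 1*4 - 2*0 = 4

4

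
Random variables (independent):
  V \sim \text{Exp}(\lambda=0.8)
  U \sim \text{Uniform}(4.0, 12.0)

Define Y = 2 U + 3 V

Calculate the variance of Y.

For independent RVs: Var(aX + bY) = a²Var(X) + b²Var(Y)
Var(V) = 1.5625
Var(U) = 5.3333333
Var(Y) = 3²*1.5625 + 2²*5.3333333
= 9*1.5625 + 4*5.3333333 = 35.395833

35.395833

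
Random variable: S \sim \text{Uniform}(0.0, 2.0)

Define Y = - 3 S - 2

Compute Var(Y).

For Y = aS + b: Var(Y) = a² * Var(S)
Var(S) = (2 - 0)^2/12 = 0.33333333
Var(Y) = (-3)² * 0.33333333 = 9 * 0.33333333 = 3

3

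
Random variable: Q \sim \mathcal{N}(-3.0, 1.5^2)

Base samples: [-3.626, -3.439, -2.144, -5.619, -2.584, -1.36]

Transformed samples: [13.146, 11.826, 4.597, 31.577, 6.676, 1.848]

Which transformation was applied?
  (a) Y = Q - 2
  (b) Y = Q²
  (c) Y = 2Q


Checking option (b) Y = Q²:
  Q = -3.626 -> Y = 13.146 ✓
  Q = -3.439 -> Y = 11.826 ✓
  Q = -2.144 -> Y = 4.597 ✓
All samples match this transformation.

(b) Q²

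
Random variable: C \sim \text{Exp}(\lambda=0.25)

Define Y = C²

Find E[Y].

Using E[X²] = Var(X) + (E[X])²:
E[C] = 4
Var(C) = 1/0.25^2 = 16
E[C²] = 16 + 4² = 16 + 16 = 32

32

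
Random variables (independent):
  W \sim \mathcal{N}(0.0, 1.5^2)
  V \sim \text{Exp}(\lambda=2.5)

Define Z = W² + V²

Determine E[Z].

E[Z] = E[W²] + E[V²]
E[W²] = Var(W) + E[W]² = 2.25 + 0 = 2.25
E[V²] = Var(V) + E[V]² = 0.16 + 0.16 = 0.32
E[Z] = 2.25 + 0.32 = 2.57

2.57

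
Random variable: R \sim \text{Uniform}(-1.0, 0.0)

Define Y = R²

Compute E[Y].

E[R²] = Var(R) + (E[R])² = 0.083333333 + 0.25 = 0.33333333

0.33333333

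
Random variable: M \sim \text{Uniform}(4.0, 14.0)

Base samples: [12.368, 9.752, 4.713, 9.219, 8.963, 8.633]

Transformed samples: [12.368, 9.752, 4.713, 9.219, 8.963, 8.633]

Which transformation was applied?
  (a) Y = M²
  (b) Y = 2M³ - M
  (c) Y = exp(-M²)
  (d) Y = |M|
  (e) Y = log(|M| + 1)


Checking option (d) Y = |M|:
  M = 12.368 -> Y = 12.368 ✓
  M = 9.752 -> Y = 9.752 ✓
  M = 4.713 -> Y = 4.713 ✓
All samples match this transformation.

(d) |M|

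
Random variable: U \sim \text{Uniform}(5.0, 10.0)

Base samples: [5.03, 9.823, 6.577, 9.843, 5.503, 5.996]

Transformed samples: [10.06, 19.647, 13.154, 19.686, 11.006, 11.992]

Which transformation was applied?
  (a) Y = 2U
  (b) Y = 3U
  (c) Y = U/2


Checking option (a) Y = 2U:
  U = 5.03 -> Y = 10.06 ✓
  U = 9.823 -> Y = 19.647 ✓
  U = 6.577 -> Y = 13.154 ✓
All samples match this transformation.

(a) 2U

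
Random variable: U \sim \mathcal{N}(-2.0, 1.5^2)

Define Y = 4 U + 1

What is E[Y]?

For Y = 4U + 1:
E[Y] = 4 * E[U] + 1
E[U] = -2.0 = -2
E[Y] = 4 * (-2) + 1 = -7

-7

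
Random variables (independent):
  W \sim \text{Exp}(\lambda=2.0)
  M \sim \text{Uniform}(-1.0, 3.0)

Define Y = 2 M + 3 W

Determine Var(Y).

For independent RVs: Var(aX + bY) = a²Var(X) + b²Var(Y)
Var(W) = 0.25
Var(M) = 1.3333333
Var(Y) = 3²*0.25 + 2²*1.3333333
= 9*0.25 + 4*1.3333333 = 7.5833333

7.5833333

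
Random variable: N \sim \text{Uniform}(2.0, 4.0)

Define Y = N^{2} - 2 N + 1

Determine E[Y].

E[Y] = 1*E[N²] - 2*E[N] + 1
E[N] = 3
E[N²] = Var(N) + (E[N])² = 0.33333333 + 9 = 9.3333333
E[Y] = 1*9.3333333 - 2*3 + 1 = 4.3333333

4.3333333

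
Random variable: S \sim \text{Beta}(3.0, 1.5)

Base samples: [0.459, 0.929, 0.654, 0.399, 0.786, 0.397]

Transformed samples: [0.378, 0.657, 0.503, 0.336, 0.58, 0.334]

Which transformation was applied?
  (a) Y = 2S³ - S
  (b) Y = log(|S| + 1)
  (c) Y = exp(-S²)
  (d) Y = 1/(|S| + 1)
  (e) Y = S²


Checking option (b) Y = log(|S| + 1):
  S = 0.459 -> Y = 0.378 ✓
  S = 0.929 -> Y = 0.657 ✓
  S = 0.654 -> Y = 0.503 ✓
All samples match this transformation.

(b) log(|S| + 1)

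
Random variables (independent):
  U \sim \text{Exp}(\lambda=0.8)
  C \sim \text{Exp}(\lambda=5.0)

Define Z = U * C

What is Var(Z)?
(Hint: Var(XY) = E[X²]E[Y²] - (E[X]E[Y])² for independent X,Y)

Var(XY) = E[X²]E[Y²] - (E[X]E[Y])²
E[U] = 1.25, Var(U) = 1.5625
E[C] = 0.2, Var(C) = 0.04
E[U²] = 1.5625 + 1.25² = 3.125
E[C²] = 0.04 + 0.2² = 0.08
Var(Z) = 3.125*0.08 - (1.25*0.2)²
= 0.25 - 0.0625 = 0.1875

0.1875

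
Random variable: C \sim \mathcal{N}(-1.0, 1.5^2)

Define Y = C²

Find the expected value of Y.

E[C²] = Var(C) + (E[C])² = 2.25 + 1 = 3.25

3.25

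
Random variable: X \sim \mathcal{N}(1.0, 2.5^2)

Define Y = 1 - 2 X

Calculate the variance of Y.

For Y = aX + b: Var(Y) = a² * Var(X)
Var(X) = 2.5^2 = 6.25
Var(Y) = (-2)² * 6.25 = 4 * 6.25 = 25

25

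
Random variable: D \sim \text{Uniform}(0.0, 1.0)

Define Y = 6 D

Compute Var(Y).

For Y = aD + b: Var(Y) = a² * Var(D)
Var(D) = (1 - 0)^2/12 = 0.083333333
Var(Y) = 6² * 0.083333333 = 36 * 0.083333333 = 3

3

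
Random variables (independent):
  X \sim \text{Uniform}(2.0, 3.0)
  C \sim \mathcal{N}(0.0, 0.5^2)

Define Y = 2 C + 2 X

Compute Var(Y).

For independent RVs: Var(aX + bY) = a²Var(X) + b²Var(Y)
Var(X) = 0.083333333
Var(C) = 0.25
Var(Y) = 2²*0.083333333 + 2²*0.25
= 4*0.083333333 + 4*0.25 = 1.3333333

1.3333333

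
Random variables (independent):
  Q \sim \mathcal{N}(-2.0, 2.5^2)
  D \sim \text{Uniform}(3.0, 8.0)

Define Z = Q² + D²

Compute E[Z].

E[Z] = E[Q²] + E[D²]
E[Q²] = Var(Q) + E[Q]² = 6.25 + 4 = 10.25
E[D²] = Var(D) + E[D]² = 2.0833333 + 30.25 = 32.333333
E[Z] = 10.25 + 32.333333 = 42.583333

42.583333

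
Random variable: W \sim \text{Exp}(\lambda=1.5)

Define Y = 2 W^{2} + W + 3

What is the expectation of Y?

E[Y] = 2*E[W²] + 1*E[W] + 3
E[W] = 0.66666667
E[W²] = Var(W) + (E[W])² = 0.44444444 + 0.44444444 = 0.88888889
E[Y] = 2*0.88888889 + 1*0.66666667 + 3 = 5.4444444

5.4444444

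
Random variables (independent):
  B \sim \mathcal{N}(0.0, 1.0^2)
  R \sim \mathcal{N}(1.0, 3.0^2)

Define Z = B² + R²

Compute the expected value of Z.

E[Z] = E[B²] + E[R²]
E[B²] = Var(B) + E[B]² = 1 + 0 = 1
E[R²] = Var(R) + E[R]² = 9 + 1 = 10
E[Z] = 1 + 10 = 11

11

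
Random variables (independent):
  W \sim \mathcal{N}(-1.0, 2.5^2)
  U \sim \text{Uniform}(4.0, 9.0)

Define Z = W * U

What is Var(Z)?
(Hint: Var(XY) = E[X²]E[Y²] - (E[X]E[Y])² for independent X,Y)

Var(XY) = E[X²]E[Y²] - (E[X]E[Y])²
E[W] = -1, Var(W) = 6.25
E[U] = 6.5, Var(U) = 2.0833333
E[W²] = 6.25 + (-1)² = 7.25
E[U²] = 2.0833333 + 6.5² = 44.333333
Var(Z) = 7.25*44.333333 - (-1*6.5)²
= 321.41667 - 42.25 = 279.16667

279.16667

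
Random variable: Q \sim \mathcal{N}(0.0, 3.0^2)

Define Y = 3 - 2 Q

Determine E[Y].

For Y = -2Q + 3:
E[Y] = -2 * E[Q] + 3
E[Q] = 0.0 = 0
E[Y] = -2 * 0 + 3 = 3

3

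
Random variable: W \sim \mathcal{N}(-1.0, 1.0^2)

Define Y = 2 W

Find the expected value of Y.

For Y = 2W:
E[Y] = 2 * E[W]
E[W] = -1.0 = -1
E[Y] = 2 * (-1) = -2

-2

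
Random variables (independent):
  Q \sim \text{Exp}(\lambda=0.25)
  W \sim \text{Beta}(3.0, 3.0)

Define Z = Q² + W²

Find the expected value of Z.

E[Z] = E[Q²] + E[W²]
E[Q²] = Var(Q) + E[Q]² = 16 + 16 = 32
E[W²] = Var(W) + E[W]² = 0.035714286 + 0.25 = 0.28571429
E[Z] = 32 + 0.28571429 = 32.285714

32.285714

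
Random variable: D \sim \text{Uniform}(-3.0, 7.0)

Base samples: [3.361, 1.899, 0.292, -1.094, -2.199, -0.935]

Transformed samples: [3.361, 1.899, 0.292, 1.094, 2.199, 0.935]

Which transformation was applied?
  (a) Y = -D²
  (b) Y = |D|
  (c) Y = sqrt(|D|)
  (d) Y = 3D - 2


Checking option (b) Y = |D|:
  D = 3.361 -> Y = 3.361 ✓
  D = 1.899 -> Y = 1.899 ✓
  D = 0.292 -> Y = 0.292 ✓
All samples match this transformation.

(b) |D|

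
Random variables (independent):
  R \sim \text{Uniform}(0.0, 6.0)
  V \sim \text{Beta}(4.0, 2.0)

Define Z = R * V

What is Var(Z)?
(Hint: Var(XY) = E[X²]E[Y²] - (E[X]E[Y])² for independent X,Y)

Var(XY) = E[X²]E[Y²] - (E[X]E[Y])²
E[R] = 3, Var(R) = 3
E[V] = 0.66666667, Var(V) = 0.031746032
E[R²] = 3 + 3² = 12
E[V²] = 0.031746032 + 0.66666667² = 0.47619048
Var(Z) = 12*0.47619048 - (3*0.66666667)²
= 5.7142857 - 4 = 1.7142857

1.7142857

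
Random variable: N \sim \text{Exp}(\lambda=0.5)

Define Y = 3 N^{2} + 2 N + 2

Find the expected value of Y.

E[Y] = 3*E[N²] + 2*E[N] + 2
E[N] = 2
E[N²] = Var(N) + (E[N])² = 4 + 4 = 8
E[Y] = 3*8 + 2*2 + 2 = 30

30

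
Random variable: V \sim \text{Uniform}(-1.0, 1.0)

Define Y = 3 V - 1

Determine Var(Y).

For Y = aV + b: Var(Y) = a² * Var(V)
Var(V) = (1 + 1)^2/12 = 0.33333333
Var(Y) = 3² * 0.33333333 = 9 * 0.33333333 = 3

3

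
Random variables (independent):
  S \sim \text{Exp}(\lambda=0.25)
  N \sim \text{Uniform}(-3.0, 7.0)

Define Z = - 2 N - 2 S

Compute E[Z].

E[Z] = -2*E[S] - 2*E[N]
E[S] = 4
E[N] = 2
E[Z] = -2*4 - 2*2 = -12

-12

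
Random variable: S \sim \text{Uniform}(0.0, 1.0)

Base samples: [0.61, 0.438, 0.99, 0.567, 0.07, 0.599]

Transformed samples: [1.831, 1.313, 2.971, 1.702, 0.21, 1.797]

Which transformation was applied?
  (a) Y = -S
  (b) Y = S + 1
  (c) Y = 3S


Checking option (c) Y = 3S:
  S = 0.61 -> Y = 1.831 ✓
  S = 0.438 -> Y = 1.313 ✓
  S = 0.99 -> Y = 2.971 ✓
All samples match this transformation.

(c) 3S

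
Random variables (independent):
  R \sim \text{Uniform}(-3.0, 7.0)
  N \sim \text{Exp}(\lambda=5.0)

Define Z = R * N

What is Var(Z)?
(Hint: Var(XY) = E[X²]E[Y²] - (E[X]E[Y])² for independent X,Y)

Var(XY) = E[X²]E[Y²] - (E[X]E[Y])²
E[R] = 2, Var(R) = 8.3333333
E[N] = 0.2, Var(N) = 0.04
E[R²] = 8.3333333 + 2² = 12.333333
E[N²] = 0.04 + 0.2² = 0.08
Var(Z) = 12.333333*0.08 - (2*0.2)²
= 0.98666667 - 0.16 = 0.82666667

0.82666667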